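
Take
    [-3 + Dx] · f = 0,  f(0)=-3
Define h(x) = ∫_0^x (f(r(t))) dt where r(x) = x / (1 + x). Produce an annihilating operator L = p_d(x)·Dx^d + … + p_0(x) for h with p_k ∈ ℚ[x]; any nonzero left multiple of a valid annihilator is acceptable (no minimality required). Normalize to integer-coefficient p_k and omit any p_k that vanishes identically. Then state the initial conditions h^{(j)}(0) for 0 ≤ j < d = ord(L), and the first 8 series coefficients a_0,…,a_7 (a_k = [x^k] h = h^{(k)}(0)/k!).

L = -3·Dx + (1 + 2·x + x^2)·Dx^2  (order 2).
h: a_k = 0, -3, -9/2, -3/2, 9/8, -9/40, -21/80, 207/560, …
ICs: h(0) = 0, h′(0) = -3.

f: a_k = -3, -9, -27/2, -27/2, -81/8, -243/40, -243/80, -729/560, …
h₀=f(r): pull back L_f along r ⇒ L₀.
h=∫h₀ ⇒ L = L₀·Dx.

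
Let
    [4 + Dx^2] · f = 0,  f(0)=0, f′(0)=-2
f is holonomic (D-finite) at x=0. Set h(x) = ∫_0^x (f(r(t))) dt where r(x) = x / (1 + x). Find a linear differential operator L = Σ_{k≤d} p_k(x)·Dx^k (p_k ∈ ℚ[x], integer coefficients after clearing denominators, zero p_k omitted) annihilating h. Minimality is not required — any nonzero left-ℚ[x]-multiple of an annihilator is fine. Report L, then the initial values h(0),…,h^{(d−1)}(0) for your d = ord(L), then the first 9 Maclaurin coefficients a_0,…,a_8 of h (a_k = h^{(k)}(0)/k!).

L = 4·Dx + (2 + 6·x + 6·x^2 + 2·x^3)·Dx^2 + (1 + 4·x + 6·x^2 + 4·x^3 + x^4)·Dx^3  (order 3).
h: a_k = 0, 0, -1, 2/3, -1/6, -2/5, 43/45, -10/7, 2209/1260, …
ICs: h(0) = 0, h′(0) = 0, h′′(0) = -2.

f: a_k = 0, -2, 0, 4/3, 0, -4/15, 0, 8/315, 0, …
f∘r: x↦r, Dx↦Dx/r' in L_f ⇒ L₀.
Integrate: L := L₀·Dx.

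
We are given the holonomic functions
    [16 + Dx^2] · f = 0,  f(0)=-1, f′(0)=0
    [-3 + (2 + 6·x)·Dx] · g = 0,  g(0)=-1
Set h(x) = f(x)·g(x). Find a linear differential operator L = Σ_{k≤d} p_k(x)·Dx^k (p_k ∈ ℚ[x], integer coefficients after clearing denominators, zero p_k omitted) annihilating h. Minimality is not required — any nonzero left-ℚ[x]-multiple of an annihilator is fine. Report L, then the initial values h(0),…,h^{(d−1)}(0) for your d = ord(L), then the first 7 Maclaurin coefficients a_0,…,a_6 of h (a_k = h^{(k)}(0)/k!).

f: a_k = -1, 0, 8, 0, -32/3, 0, 256/45, …
g: a_k = -1, -3/2, 9/8, -27/16, 405/128, -1701/256, 15309/1024, …
L₀ := L_f ⊗_s L_g (sym. prod.), ord ≤ 2.
L = (91 + 384·x + 576·x^2) + (-12 - 36·x)·Dx + (4 + 24·x + 36·x^2)·Dx^2  (order 2).
h: a_k = 1, 3/2, -73/8, -165/16, 6337/384, 2341/256, -337609/46080, …
ICs: h(0) = 1, h′(0) = 3/2.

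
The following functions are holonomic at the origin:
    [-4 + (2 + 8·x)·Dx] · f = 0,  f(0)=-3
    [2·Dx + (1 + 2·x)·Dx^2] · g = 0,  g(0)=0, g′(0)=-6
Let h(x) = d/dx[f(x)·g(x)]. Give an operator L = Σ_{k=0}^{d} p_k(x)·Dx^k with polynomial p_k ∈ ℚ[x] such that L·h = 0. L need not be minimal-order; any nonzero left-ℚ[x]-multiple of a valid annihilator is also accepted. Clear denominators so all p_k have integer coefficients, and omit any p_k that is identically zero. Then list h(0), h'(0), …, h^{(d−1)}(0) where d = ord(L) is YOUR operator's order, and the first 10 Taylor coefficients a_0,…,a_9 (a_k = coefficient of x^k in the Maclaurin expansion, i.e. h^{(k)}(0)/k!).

f: a_k = -3, -6, 6, -12, 30, -84, 252, -792, 2574, -8580, …
g: a_k = 0, -6, 6, -8, 12, -96/5, 32, -384/7, 96, -512/3, …
Sym-product of L_f,L_g gives L₀ (≤ ord 2).
Differentiate: ansatz ord ≤ ord L₀ ⇒ L.
L = (2 + 16·x + 8·x^2) + (7 + 54·x + 120·x^2 + 64·x^3)·Dx + (1 + 11·x + 42·x^2 + 64·x^3 + 32·x^4)·Dx^2  (order 2).
h: a_k = 18, 36, -144, 480, -1572, 26136/5, -88992/5, 2172672/35, -1548108/7, 5613544/7, …
ICs: h(0) = 18, h′(0) = 36.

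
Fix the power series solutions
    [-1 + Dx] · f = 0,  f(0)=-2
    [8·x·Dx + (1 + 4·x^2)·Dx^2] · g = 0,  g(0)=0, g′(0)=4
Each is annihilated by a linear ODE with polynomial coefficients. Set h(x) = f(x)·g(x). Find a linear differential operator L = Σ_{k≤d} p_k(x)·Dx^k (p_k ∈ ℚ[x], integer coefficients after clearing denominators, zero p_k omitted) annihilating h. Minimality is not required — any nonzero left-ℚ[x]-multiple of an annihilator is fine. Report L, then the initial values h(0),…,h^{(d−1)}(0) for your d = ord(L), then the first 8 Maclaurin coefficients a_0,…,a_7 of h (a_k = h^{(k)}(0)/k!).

L = (1 - 8·x + 4·x^2) + (-2 + 8·x - 8·x^2)·Dx + (1 + 4·x^2)·Dx^2  (order 2).
h: a_k = 0, -8, -8, 20/3, 28/3, -103/5, -215/9, 12763/210, …
ICs: h(0) = 0, h′(0) = -8.

f: a_k = -2, -2, -1, -1/3, -1/12, -1/60, -1/360, -1/2520, …
g: a_k = 0, 4, 0, -16/3, 0, 64/5, 0, -256/7, …
Sym-product of L_f,L_g gives L₀ (≤ ord 2).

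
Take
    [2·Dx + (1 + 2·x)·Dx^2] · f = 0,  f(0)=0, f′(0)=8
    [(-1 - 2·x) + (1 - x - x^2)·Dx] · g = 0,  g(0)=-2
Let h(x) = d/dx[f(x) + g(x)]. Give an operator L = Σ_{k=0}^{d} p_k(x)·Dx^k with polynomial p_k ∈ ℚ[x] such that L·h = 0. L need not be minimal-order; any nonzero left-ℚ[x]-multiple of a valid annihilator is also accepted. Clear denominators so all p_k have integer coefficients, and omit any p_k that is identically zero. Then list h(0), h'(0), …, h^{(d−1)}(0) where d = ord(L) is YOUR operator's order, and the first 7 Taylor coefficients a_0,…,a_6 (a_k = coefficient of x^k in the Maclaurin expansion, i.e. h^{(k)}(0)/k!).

f: a_k = 0, 8, -8, 32/3, -16, 128/5, -128/3, …
g: a_k = -2, -2, -4, -6, -10, -16, -26, …
f+g: L₀ = lclm(L_f,L_g), ord ≤ 2+1.
Differentiate: ansatz ord ≤ ord L₀ ⇒ L.
L = (-34 - 92·x - 116·x^2 - 48·x^3 - 24·x^4) + (-5 - 60·x - 170·x^2 - 180·x^3 - 100·x^4 - 40·x^5)·Dx + (3 + 11·x + 5·x^2 - 20·x^3 - 30·x^4 - 24·x^5 - 8·x^6)·Dx^2  (order 2).
h: a_k = 6, -24, 14, -104, 48, -412, 218, …
ICs: h(0) = 6, h′(0) = -24.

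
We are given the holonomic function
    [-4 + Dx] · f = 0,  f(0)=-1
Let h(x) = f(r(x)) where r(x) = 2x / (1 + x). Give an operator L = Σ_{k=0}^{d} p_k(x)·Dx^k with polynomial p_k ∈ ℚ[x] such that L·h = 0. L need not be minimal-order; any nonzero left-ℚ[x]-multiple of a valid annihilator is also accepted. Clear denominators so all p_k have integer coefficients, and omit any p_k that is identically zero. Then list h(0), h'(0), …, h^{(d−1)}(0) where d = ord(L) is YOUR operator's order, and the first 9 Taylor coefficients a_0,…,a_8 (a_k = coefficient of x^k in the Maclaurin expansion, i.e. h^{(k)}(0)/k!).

f: a_k = -1, -4, -8, -32/3, -32/3, -128/15, -256/45, -1024/315, -512/315, …
h₀=f(r): pull back L_f along r ⇒ L₀.
L = -8 + (1 + 2·x + x^2)·Dx  (order 1).
h: a_k = -1, -8, -24, -88/3, -8/3, 88/5, -184/45, -3224/315, 376/35, …
ICs: h(0) = -1.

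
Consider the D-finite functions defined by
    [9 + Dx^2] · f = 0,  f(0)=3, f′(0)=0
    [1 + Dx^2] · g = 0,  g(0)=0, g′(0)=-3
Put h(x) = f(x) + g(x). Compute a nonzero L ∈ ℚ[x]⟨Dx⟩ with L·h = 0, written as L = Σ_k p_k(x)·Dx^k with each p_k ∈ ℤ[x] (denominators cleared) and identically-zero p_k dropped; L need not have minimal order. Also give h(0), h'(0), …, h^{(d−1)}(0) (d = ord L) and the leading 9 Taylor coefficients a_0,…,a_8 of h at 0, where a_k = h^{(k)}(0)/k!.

L = 9 + 10·Dx^2 + Dx^4  (order 4).
h: a_k = 3, -3, -27/2, 1/2, 81/8, -1/40, -243/80, 1/1680, 2187/4480, …
ICs: h(0) = 3, h′(0) = -3, h′′(0) = -27, h′′′(0) = 3.

f: a_k = 3, 0, -27/2, 0, 81/8, 0, -243/80, 0, 2187/4480, …
g: a_k = 0, -3, 0, 1/2, 0, -1/40, 0, 1/1680, 0, …
h₀=f+g: left-lcm gives L₀, ord ≤ 4.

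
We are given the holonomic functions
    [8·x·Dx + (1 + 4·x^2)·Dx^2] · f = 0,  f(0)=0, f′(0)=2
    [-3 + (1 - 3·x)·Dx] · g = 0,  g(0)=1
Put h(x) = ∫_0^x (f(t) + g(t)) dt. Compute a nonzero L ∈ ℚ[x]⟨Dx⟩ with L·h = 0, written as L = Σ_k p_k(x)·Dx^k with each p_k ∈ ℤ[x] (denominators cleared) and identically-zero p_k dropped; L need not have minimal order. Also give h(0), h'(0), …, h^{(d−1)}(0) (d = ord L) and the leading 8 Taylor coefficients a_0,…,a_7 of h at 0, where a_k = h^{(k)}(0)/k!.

L = (24 - 288·x - 288·x^2)·Dx^2 + (-31 + 24·x - 204·x^2 - 288·x^3)·Dx^3 + (3 - 5·x - 20·x^3 - 48·x^4)·Dx^4  (order 4).
h: a_k = 0, 1, 5/2, 3, 73/12, 81/5, 1247/30, 729/7, …
ICs: h(0) = 0, h′(0) = 1, h′′(0) = 5, h′′′(0) = 18.

f: a_k = 0, 2, 0, -8/3, 0, 32/5, 0, -128/7, …
g: a_k = 1, 3, 9, 27, 81, 243, 729, 2187, …
Weyl lclm of L_f,L_g ⇒ L₀ (ord ≤ 3).
∫: right-multiply L₀ by Dx.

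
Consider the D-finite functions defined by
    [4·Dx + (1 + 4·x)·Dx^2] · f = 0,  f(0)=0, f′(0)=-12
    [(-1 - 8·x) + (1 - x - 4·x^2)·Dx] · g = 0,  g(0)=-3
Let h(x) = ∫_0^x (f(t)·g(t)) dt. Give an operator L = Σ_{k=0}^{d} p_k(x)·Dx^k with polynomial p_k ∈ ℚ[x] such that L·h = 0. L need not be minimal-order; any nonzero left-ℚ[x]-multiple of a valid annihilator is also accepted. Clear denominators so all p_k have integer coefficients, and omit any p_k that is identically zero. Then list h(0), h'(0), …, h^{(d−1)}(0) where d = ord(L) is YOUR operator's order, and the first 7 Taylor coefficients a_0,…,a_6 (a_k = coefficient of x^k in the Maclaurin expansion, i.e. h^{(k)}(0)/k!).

L = (12 + 64·x)·Dx + (-2 + 28·x + 80·x^2)·Dx^2 + (-1 - 3·x + 8·x^2 + 16·x^3)·Dx^3  (order 3).
h: a_k = 0, 0, 18, -12, 75, -84, 2186/5, …
ICs: h(0) = 0, h′(0) = 0, h′′(0) = 36.

f: a_k = 0, -12, 24, -64, 192, -3072/5, 2048, …
g: a_k = -3, -3, -15, -27, -87, -195, -543, …
f·g: L₀ = L_f ⊗_s L_g, ord ≤ 2·1.
Integrate: L := L₀·Dx.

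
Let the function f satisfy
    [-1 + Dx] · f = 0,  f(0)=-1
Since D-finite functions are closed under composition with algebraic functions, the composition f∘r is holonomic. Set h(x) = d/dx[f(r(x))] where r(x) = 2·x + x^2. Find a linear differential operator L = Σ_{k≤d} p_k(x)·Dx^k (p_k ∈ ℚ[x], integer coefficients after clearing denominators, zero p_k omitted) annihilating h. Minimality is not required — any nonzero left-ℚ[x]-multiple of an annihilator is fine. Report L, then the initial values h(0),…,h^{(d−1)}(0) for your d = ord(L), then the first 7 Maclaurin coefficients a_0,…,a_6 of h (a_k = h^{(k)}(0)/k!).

f: a_k = -1, -1, -1/2, -1/6, -1/24, -1/120, -1/720, …
L₀ from L_f via x↦r, Dx↦r'^{-1}Dx.
Derive L from L₀ (diff closure).
L = (3 + 4·x + 2·x^2) + (-1 - x)·Dx  (order 1).
h: a_k = -2, -6, -10, -38/3, -13, -173/15, -407/45, …
ICs: h(0) = -2.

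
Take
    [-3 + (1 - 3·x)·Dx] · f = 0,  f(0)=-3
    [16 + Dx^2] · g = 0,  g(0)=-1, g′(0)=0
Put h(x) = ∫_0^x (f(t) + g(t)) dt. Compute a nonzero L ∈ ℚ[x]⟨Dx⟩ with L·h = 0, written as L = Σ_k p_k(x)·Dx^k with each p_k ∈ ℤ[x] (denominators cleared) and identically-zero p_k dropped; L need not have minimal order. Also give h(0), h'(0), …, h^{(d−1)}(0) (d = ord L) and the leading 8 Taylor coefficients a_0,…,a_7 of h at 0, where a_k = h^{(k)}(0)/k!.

L = (1680 - 2304·x + 3456·x^2)·Dx + (-272 + 1584·x - 3456·x^2 + 3456·x^3)·Dx^2 + (105 - 144·x + 216·x^2)·Dx^3 + (-17 + 99·x - 216·x^2 + 216·x^3)·Dx^4  (order 4).
h: a_k = 0, -4, -9/2, -19/3, -81/4, -761/15, -243/2, -98159/315, …
ICs: h(0) = 0, h′(0) = -4, h′′(0) = -9, h′′′(0) = -38.

f: a_k = -3, -9, -27, -81, -243, -729, -2187, -6561, …
g: a_k = -1, 0, 8, 0, -32/3, 0, 256/45, 0, …
Sum ⇒ L₀ = lclm(L_f,L_g) in ℚ(x)⟨Dx⟩.
Integrate: L := L₀·Dx.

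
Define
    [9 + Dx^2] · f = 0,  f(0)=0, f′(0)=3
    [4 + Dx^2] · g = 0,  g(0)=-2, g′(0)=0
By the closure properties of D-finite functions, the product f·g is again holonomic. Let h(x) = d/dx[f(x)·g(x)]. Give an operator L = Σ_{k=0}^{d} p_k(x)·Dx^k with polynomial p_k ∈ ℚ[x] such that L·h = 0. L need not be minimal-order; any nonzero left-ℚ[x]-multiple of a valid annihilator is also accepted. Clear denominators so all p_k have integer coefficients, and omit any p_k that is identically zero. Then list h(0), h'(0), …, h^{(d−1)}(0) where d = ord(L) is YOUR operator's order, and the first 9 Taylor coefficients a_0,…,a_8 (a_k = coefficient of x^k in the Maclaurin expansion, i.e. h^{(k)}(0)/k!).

f: a_k = 0, 3, 0, -9/2, 0, 81/40, 0, -243/560, 0, …
g: a_k = -2, 0, 4, 0, -4/3, 0, 8/45, 0, -4/315, …
Sym-product of L_f,L_g gives L₀ (≤ ord 4).
h=h₀': d/dx-closure on L₀ ⇒ L.
L = 25 + 26·Dx^2 + Dx^4  (order 4).
h: a_k = -6, 0, 63, 0, -521/4, 0, 13021/120, 0, -15501/320, …
ICs: h(0) = -6, h′(0) = 0, h′′(0) = 126, h′′′(0) = 0.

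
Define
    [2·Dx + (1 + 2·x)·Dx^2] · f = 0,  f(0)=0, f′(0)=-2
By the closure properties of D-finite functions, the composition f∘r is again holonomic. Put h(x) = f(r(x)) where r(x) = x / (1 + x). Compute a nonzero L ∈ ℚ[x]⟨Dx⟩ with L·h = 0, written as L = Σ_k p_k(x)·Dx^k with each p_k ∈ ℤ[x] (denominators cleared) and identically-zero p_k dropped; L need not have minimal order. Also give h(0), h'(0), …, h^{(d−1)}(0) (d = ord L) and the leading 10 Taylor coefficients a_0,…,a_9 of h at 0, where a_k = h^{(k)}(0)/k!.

L = (4 + 6·x)·Dx + (1 + 4·x + 3·x^2)·Dx^2  (order 2).
h: a_k = 0, -2, 4, -26/3, 20, -242/5, 364/3, -2186/7, 820, -19682/9, …
ICs: h(0) = 0, h′(0) = -2.

f: a_k = 0, -2, 2, -8/3, 4, -32/5, 32/3, -128/7, 32, -512/9, …
Change of var in L_f (x↦r) gives L₀.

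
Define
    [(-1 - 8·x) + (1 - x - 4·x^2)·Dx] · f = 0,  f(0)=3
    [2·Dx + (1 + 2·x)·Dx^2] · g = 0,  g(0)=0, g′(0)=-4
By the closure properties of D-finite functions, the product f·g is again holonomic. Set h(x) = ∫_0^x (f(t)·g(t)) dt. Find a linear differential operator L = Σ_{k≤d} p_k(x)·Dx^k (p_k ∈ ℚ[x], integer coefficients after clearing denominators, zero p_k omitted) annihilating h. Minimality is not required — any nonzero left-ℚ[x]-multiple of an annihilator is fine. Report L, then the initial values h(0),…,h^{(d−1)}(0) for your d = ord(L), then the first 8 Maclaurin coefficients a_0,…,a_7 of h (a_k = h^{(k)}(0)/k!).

f: a_k = 3, 3, 15, 27, 87, 195, 543, 1323, …
g: a_k = 0, -4, 4, -16/3, 8, -64/5, 64/3, -256/7, …
Product ⇒ symmetric product L₀, ord ≤ 2.
Integrate: L := L₀·Dx.
L = (10 + 32·x)·Dx + (22·x + 40·x^2)·Dx^2 + (-1 - x + 6·x^2 + 8·x^3)·Dx^3  (order 3).
h: a_k = 0, 0, -6, 0, -16, -8, -836/15, -2152/35, …
ICs: h(0) = 0, h′(0) = 0, h′′(0) = -12.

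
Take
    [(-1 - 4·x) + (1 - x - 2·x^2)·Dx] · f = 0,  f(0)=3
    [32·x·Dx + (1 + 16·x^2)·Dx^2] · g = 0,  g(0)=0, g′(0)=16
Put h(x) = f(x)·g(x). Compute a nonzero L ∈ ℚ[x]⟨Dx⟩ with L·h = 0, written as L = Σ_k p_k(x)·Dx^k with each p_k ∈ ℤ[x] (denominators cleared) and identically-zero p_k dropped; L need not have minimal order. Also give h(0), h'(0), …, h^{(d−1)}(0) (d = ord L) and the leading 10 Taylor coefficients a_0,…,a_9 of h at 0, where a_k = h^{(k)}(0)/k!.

f: a_k = 3, 3, 9, 15, 33, 63, 129, 255, 513, 1023, …
g: a_k = 0, 16, 0, -256/3, 0, 4096/5, 0, -65536/7, 0, 1048576/9, …
f·g: L₀ = L_f ⊗_s L_g, ord ≤ 1·2.
L = (4 + 32·x + 192·x^2) + (2 - 24·x + 64·x^2 + 192·x^3)·Dx + (-1 + x - 14·x^2 + 16·x^3 + 32·x^4)·Dx^2  (order 2).
h: a_k = 0, 48, 48, -112, -16, 11088/5, 10928/5, -751312/35, -119664/7, 30397328/105, …
ICs: h(0) = 0, h′(0) = 48.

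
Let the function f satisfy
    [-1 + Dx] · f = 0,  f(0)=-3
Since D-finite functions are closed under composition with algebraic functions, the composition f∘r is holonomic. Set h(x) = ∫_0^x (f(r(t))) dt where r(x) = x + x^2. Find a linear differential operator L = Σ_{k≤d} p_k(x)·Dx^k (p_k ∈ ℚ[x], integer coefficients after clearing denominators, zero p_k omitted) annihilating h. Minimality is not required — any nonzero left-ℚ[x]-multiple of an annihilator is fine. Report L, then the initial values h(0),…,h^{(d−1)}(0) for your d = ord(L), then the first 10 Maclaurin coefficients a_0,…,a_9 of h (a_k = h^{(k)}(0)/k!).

L = (-1 - 2·x)·Dx + Dx^2  (order 2).
h: a_k = 0, -3, -3/2, -3/2, -7/8, -5/8, -27/80, -331/1680, -1303/13440, -1979/40320, …
ICs: h(0) = 0, h′(0) = -3.

f: a_k = -3, -3, -3/2, -1/2, -1/8, -1/40, -1/240, -1/1680, -1/13440, -1/120960, …
Change of var in L_f (x↦r) gives L₀.
∫: right-multiply L₀ by Dx.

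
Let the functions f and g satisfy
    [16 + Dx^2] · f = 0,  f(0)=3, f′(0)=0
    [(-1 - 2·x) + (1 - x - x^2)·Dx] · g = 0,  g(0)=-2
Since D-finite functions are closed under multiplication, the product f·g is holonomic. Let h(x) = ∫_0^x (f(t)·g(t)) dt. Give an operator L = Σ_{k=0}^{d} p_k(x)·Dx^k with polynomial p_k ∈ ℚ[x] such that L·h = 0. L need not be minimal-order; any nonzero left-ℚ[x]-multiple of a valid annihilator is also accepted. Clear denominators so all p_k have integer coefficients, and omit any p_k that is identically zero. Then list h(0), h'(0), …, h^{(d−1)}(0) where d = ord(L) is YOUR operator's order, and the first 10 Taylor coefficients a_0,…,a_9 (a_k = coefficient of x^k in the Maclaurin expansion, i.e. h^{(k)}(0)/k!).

f: a_k = 3, 0, -24, 0, 32, 0, -256/15, 0, 512/105, 0, …
g: a_k = -2, -2, -4, -6, -10, -16, -26, -42, -68, -110, …
f·g: L₀ = L_f ⊗_s L_g, ord ≤ 2·1.
h=∫₀ˣh₀: take L = L₀·Dx.
L = (-14 + 16·x + 16·x^2)·Dx + (2 + 4·x)·Dx^2 + (-1 + x + x^2)·Dx^3  (order 3).
h: a_k = 0, -6, -3, 12, 15/2, 2/5, 16/3, 146/15, 751/60, 5548/315, …
ICs: h(0) = 0, h′(0) = -6, h′′(0) = -6.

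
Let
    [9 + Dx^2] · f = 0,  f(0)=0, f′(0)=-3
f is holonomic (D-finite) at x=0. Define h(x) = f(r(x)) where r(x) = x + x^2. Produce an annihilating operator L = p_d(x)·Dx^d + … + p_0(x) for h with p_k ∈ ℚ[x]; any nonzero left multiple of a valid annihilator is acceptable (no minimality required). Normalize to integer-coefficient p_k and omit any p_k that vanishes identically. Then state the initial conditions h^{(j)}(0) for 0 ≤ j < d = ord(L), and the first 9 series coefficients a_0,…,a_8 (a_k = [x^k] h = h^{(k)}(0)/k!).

f: a_k = 0, -3, 0, 9/2, 0, -81/40, 0, 243/560, 0, …
f∘r: x↦r, Dx↦Dx/r' in L_f ⇒ L₀.
L = (9 + 54·x + 108·x^2 + 72·x^3) - 2·Dx + (1 + 2·x)·Dx^2  (order 2).
h: a_k = 0, -3, -3, 9/2, 27/2, 459/40, -45/8, -11097/560, -1377/80, …
ICs: h(0) = 0, h′(0) = -3.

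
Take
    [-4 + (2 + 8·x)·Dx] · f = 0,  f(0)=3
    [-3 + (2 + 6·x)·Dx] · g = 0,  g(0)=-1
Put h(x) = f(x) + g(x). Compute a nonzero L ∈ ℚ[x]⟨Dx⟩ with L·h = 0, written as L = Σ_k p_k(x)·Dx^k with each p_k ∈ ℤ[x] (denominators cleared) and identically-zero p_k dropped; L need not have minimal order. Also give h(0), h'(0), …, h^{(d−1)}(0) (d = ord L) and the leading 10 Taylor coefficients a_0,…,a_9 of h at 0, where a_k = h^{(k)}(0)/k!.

L = -6 + (7 + 24·x)·Dx + (2 + 14·x + 24·x^2)·Dx^2  (order 2).
h: a_k = 2, 9/2, -39/8, 165/16, -3435/128, 19803/256, -242739/1024, 1549845/2048, -81530163/32768, 548225535/65536, …
ICs: h(0) = 2, h′(0) = 9/2.

f: a_k = 3, 6, -6, 12, -30, 84, -252, 792, -2574, 8580, …
g: a_k = -1, -3/2, 9/8, -27/16, 405/128, -1701/256, 15309/1024, -72171/2048, 2814669/32768, -14073345/65536, …
Weyl lclm of L_f,L_g ⇒ L₀ (ord ≤ 2).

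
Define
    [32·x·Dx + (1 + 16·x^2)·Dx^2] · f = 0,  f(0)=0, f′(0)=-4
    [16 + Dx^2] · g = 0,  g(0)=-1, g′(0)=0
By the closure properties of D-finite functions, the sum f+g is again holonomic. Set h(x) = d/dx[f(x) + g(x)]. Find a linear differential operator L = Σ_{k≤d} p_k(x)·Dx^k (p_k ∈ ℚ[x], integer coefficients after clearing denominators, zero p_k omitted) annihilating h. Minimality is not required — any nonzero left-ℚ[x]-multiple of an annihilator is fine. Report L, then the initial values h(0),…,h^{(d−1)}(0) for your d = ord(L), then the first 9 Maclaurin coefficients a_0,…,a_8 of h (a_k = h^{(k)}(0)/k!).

f: a_k = 0, -4, 0, 64/3, 0, -1024/5, 0, 16384/7, 0, …
g: a_k = -1, 0, 8, 0, -32/3, 0, 256/45, 0, -512/315, …
h₀=f+g: left-lcm gives L₀, ord ≤ 4.
Derive L from L₀ (diff closure).
L = (-5632·x + 114688·x^3 + 131072·x^5) + (-16 + 1792·x^2 + 36864·x^4 + 65536·x^6)·Dx + (-352·x + 7168·x^3 + 8192·x^5)·Dx^2 + (-1 + 112·x^2 + 2304·x^4 + 4096·x^6)·Dx^3  (order 3).
h: a_k = -4, 16, 64, -128/3, -1024, 512/15, 16384, -4096/315, -262144, …
ICs: h(0) = -4, h′(0) = 16, h′′(0) = 128.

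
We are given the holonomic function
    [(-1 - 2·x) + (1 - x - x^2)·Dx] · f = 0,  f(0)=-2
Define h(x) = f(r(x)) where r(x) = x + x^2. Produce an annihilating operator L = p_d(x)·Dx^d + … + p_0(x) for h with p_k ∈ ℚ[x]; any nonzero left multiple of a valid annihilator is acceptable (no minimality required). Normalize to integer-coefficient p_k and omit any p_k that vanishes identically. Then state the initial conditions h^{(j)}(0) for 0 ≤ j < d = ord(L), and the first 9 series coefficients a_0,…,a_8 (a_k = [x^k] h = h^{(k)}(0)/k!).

L = (1 + 4·x + 6·x^2 + 4·x^3) + (-1 + x + 2·x^2 + 2·x^3 + x^4)·Dx  (order 1).
h: a_k = -2, -2, -6, -14, -32, -74, -172, -398, -922, …
ICs: h(0) = -2.

f: a_k = -2, -2, -4, -6, -10, -16, -26, -42, -68, …
Change of var in L_f (x↦r) gives L₀.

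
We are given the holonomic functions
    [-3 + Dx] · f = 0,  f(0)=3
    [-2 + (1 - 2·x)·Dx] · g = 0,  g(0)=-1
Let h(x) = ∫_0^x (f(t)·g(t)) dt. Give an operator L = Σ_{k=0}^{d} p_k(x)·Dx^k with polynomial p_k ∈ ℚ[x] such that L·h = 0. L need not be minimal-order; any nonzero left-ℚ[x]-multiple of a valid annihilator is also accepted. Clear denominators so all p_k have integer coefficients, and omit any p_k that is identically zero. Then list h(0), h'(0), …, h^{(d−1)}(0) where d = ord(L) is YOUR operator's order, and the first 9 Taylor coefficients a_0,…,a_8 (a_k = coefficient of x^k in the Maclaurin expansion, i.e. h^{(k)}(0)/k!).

L = (5 - 6·x)·Dx + (-1 + 2·x)·Dx^2  (order 2).
h: a_k = 0, -3, -15/2, -29/2, -201/8, -1689/40, -5711/80, -1965/16, -963579/4480, …
ICs: h(0) = 0, h′(0) = -3.

f: a_k = 3, 9, 27/2, 27/2, 81/8, 243/40, 243/80, 729/560, 2187/4480, …
g: a_k = -1, -2, -4, -8, -16, -32, -64, -128, -256, …
f·g: L₀ = L_f ⊗_s L_g, ord ≤ 1·1.
Integrate: L := L₀·Dx.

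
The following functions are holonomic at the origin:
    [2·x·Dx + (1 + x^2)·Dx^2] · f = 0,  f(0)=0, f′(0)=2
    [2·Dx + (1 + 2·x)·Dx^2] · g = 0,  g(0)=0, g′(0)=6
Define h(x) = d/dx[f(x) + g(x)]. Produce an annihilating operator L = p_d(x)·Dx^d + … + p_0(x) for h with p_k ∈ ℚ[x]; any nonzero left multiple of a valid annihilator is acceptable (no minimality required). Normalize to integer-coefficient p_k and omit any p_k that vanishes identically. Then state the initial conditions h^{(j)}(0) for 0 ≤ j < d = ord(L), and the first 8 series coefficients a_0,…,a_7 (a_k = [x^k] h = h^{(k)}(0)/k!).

L = (-2 - 12·x + 6·x^2 + 4·x^3) + (-5 - 4·x - 9·x^2 + 12·x^3 + 8·x^4)·Dx + (-1 - x + 2·x^2 + x^3 + 3·x^4 + 2·x^5)·Dx^2  (order 2).
h: a_k = 8, -12, 22, -48, 98, -192, 382, -768, …
ICs: h(0) = 8, h′(0) = -12.

f: a_k = 0, 2, 0, -2/3, 0, 2/5, 0, -2/7, …
g: a_k = 0, 6, -6, 8, -12, 96/5, -32, 384/7, …
L₀ := lclm(L_f,L_g); ord L₀ ≤ 2+2.
h₀' ⇒ L via d/dx closure of L₀.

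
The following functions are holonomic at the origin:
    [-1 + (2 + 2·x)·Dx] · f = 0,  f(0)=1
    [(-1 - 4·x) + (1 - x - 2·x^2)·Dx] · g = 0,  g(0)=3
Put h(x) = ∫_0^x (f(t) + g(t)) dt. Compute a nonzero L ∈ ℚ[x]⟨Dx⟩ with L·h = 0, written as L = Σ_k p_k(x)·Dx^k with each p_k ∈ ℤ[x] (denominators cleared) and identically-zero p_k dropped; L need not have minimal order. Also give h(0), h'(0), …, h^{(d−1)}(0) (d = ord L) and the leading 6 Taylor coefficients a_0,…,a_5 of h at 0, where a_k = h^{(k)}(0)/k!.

f: a_k = 1, 1/2, -1/8, 1/16, -5/128, 7/256, …
g: a_k = 3, 3, 9, 15, 33, 63, …
h₀=f+g: left-lcm gives L₀, ord ≤ 2.
Integrate: L := L₀·Dx.
L = (13 + 26·x + 40·x^2)·Dx + (-25 - 69·x - 144·x^2 - 100·x^3)·Dx^2 + (2 + 20·x - 6·x^2 - 64·x^3 - 40·x^4)·Dx^3  (order 3).
h: a_k = 0, 4, 7/4, 71/24, 241/64, 4219/640, …
ICs: h(0) = 0, h′(0) = 4, h′′(0) = 7/2.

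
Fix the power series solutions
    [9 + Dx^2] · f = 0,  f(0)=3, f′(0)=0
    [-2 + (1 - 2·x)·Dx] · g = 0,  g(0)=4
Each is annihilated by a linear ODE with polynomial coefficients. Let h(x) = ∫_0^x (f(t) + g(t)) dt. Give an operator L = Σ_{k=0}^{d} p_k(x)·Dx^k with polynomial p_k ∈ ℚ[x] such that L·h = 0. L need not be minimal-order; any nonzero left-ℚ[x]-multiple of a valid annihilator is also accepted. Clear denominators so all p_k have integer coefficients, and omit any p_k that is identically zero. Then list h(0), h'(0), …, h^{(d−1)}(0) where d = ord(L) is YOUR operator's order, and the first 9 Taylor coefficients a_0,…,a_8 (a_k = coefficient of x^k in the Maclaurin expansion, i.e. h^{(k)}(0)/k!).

f: a_k = 3, 0, -27/2, 0, 81/8, 0, -243/80, 0, 2187/4480, …
g: a_k = 4, 8, 16, 32, 64, 128, 256, 512, 1024, …
f+g: L₀ = lclm(L_f,L_g), ord ≤ 2+1.
h=∫h₀ ⇒ L = L₀·Dx.
L = (-594 + 648·x - 648·x^2)·Dx + (153 - 630·x + 972·x^2 - 648·x^3)·Dx^2 + (-66 + 72·x - 72·x^2)·Dx^3 + (17 - 70·x + 108·x^2 - 72·x^3)·Dx^4  (order 4).
h: a_k = 0, 7, 4, 5/6, 8, 593/40, 64/3, 2891/80, 64, …
ICs: h(0) = 0, h′(0) = 7, h′′(0) = 8, h′′′(0) = 5.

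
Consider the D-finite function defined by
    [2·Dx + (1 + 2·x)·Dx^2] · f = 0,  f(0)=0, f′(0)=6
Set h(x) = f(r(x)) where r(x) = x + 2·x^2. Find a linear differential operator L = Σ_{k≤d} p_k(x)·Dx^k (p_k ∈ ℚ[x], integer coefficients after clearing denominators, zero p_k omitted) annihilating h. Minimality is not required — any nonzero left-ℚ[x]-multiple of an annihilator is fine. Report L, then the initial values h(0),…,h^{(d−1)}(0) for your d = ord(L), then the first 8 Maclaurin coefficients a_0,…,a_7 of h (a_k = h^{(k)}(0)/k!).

L = (-2 + 8·x + 16·x^2)·Dx + (1 + 6·x + 12·x^2 + 16·x^3)·Dx^2  (order 2).
h: a_k = 0, 6, 6, -16, 12, 96/5, -64, 384/7, …
ICs: h(0) = 0, h′(0) = 6.

f: a_k = 0, 6, -6, 8, -12, 96/5, -32, 384/7, …
f∘r: x↦r, Dx↦Dx/r' in L_f ⇒ L₀.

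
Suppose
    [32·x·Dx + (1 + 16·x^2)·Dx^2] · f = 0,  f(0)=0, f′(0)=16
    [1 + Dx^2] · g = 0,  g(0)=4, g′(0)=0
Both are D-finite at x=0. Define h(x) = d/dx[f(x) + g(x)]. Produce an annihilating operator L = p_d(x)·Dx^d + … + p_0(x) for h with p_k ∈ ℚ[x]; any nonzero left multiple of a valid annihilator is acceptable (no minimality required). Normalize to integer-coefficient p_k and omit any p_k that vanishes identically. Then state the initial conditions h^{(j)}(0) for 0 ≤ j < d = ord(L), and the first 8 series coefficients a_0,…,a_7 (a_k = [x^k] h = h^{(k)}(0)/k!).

L = (-6112·x + 99328·x^3 + 8192·x^5) + (-31 + 1072·x^2 + 25344·x^4 + 4096·x^6)·Dx + (-6112·x + 99328·x^3 + 8192·x^5)·Dx^2 + (-31 + 1072·x^2 + 25344·x^4 + 4096·x^6)·Dx^3  (order 3).
h: a_k = 16, -4, -256, 2/3, 4096, -1/30, -65536, 1/1260, …
ICs: h(0) = 16, h′(0) = -4, h′′(0) = -512.

f: a_k = 0, 16, 0, -256/3, 0, 4096/5, 0, -65536/7, …
g: a_k = 4, 0, -2, 0, 1/6, 0, -1/180, 0, …
Weyl lclm of L_f,L_g ⇒ L₀ (ord ≤ 4).
h=h₀': d/dx-closure on L₀ ⇒ L.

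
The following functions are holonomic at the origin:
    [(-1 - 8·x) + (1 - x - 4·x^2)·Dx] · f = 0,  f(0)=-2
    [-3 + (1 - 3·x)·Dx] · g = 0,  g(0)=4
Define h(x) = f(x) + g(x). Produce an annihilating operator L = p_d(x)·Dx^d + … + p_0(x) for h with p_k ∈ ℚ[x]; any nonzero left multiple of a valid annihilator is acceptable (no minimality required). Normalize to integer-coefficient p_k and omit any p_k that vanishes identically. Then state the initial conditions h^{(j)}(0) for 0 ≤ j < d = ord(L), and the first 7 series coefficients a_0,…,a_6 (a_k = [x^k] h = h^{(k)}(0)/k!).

f: a_k = -2, -2, -10, -18, -58, -130, -362, …
g: a_k = 4, 12, 36, 108, 324, 972, 2916, …
Sum ⇒ L₀ = lclm(L_f,L_g) in ℚ(x)⟨Dx⟩.
L = (6 - 72·x + 144·x^2 - 144·x^3) + (4 - 84·x^2 + 252·x^3 - 288·x^4)·Dx + (-1 + 8·x - 21·x^2 + 8·x^3 + 54·x^4 - 72·x^5)·Dx^2  (order 2).
h: a_k = 2, 10, 26, 90, 266, 842, 2554, …
ICs: h(0) = 2, h′(0) = 10.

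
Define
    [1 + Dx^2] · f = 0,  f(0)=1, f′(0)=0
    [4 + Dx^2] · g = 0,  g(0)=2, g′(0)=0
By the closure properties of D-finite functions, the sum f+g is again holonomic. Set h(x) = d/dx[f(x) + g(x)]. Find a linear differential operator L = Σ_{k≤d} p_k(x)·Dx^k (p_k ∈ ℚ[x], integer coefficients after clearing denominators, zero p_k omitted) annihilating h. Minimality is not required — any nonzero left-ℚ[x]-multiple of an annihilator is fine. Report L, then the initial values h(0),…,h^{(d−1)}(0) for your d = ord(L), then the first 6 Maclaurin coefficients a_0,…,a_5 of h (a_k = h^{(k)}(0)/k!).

L = 4 + 5·Dx^2 + Dx^4  (order 4).
h: a_k = 0, -9, 0, 11/2, 0, -43/40, …
ICs: h(0) = 0, h′(0) = -9, h′′(0) = 0, h′′′(0) = 33.

f: a_k = 1, 0, -1/2, 0, 1/24, 0, …
g: a_k = 2, 0, -4, 0, 4/3, 0, …
h₀=f+g: left-lcm gives L₀, ord ≤ 4.
h₀' ⇒ L via d/dx closure of L₀.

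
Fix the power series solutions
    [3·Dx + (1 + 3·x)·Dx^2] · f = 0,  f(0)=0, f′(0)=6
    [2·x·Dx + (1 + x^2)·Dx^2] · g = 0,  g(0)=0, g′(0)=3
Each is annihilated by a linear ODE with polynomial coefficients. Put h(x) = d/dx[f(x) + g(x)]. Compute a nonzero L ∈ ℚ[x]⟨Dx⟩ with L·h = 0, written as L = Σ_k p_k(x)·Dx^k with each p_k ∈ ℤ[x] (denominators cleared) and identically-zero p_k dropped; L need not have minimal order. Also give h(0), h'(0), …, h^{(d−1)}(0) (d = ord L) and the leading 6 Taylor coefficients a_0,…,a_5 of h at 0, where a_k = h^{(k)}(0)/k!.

L = (-6 - 54·x + 18·x^2 + 18·x^3) + (-20 - 12·x - 48·x^2 + 36·x^3 + 36·x^4)·Dx + (-3 - 7·x + 6·x^2 + 2·x^3 + 9·x^4 + 9·x^5)·Dx^2  (order 2).
h: a_k = 9, -18, 51, -162, 489, -1458, …
ICs: h(0) = 9, h′(0) = -18.

f: a_k = 0, 6, -9, 18, -81/2, 486/5, …
g: a_k = 0, 3, 0, -1, 0, 3/5, …
Sum ⇒ L₀ = lclm(L_f,L_g) in ℚ(x)⟨Dx⟩.
h₀' ⇒ L via d/dx closure of L₀.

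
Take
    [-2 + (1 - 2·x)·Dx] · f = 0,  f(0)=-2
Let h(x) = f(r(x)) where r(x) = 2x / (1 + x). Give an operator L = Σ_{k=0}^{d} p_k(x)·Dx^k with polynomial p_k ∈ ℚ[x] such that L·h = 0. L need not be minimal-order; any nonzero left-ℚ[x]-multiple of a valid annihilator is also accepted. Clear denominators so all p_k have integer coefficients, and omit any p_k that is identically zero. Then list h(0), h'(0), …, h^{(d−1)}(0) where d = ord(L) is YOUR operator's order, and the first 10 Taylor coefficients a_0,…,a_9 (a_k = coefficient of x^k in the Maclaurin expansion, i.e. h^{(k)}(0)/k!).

f: a_k = -2, -4, -8, -16, -32, -64, -128, -256, -512, -1024, …
Substitute x→r, Dx→(1/r')Dx; clear ⇒ L₀.
L = 4 + (-1 + 2·x + 3·x^2)·Dx  (order 1).
h: a_k = -2, -8, -24, -72, -216, -648, -1944, -5832, -17496, -52488, …
ICs: h(0) = -2.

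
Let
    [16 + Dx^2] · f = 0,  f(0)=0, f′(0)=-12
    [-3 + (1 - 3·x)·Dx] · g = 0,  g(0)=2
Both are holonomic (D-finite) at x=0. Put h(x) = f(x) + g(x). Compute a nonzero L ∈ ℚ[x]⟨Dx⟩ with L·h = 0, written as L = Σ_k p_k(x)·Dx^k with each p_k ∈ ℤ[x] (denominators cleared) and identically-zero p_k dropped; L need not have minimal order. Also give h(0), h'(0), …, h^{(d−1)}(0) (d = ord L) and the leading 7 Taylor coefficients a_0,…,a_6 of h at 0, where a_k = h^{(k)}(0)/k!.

f: a_k = 0, -12, 0, 32, 0, -128/5, 0, …
g: a_k = 2, 6, 18, 54, 162, 486, 1458, …
L₀ := lclm(L_f,L_g); ord L₀ ≤ 2+1.
L = (-1680 + 2304·x - 3456·x^2) + (272 - 1584·x + 3456·x^2 - 3456·x^3)·Dx + (-105 + 144·x - 216·x^2)·Dx^2 + (17 - 99·x + 216·x^2 - 216·x^3)·Dx^3  (order 3).
h: a_k = 2, -6, 18, 86, 162, 2302/5, 1458, …
ICs: h(0) = 2, h′(0) = -6, h′′(0) = 36.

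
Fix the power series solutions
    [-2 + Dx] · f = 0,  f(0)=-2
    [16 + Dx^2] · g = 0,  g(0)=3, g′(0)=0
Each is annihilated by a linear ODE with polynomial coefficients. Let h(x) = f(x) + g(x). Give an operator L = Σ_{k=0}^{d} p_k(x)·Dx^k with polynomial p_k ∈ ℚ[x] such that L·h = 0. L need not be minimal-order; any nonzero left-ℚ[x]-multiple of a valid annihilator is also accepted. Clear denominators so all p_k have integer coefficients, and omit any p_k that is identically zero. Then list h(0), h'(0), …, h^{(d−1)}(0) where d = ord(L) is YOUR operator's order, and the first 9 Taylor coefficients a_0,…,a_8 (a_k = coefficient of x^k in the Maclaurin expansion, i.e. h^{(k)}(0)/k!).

L = -32 + 16·Dx - 2·Dx^2 + Dx^3  (order 3).
h: a_k = 1, -4, -28, -8/3, 92/3, -8/15, -776/45, -16/315, 1532/315, …
ICs: h(0) = 1, h′(0) = -4, h′′(0) = -56.

f: a_k = -2, -4, -4, -8/3, -4/3, -8/15, -8/45, -16/315, -4/315, …
g: a_k = 3, 0, -24, 0, 32, 0, -256/15, 0, 512/105, …
h₀=f+g: left-lcm gives L₀, ord ≤ 3.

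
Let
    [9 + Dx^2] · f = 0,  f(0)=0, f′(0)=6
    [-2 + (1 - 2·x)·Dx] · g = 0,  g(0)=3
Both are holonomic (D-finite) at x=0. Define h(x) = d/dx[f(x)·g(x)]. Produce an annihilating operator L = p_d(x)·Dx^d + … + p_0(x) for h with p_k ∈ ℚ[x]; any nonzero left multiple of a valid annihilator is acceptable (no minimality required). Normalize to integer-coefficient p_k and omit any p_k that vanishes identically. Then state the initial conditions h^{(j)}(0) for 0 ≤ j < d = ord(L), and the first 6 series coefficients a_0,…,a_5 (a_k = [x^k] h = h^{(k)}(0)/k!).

f: a_k = 0, 6, 0, -9, 0, 81/20, …
g: a_k = 3, 6, 12, 24, 48, 96, …
h₀=f·g: eliminate ⇒ L₀, order ≤ 2·1.
Derive L from L₀ (diff closure).
L = (1 - 36·x + 36·x^2) + (-4 + 8·x)·Dx + (1 - 4·x + 4·x^2)·Dx^2  (order 2).
h: a_k = 18, 72, 135, 360, 3843/4, 11529/5, …
ICs: h(0) = 18, h′(0) = 72.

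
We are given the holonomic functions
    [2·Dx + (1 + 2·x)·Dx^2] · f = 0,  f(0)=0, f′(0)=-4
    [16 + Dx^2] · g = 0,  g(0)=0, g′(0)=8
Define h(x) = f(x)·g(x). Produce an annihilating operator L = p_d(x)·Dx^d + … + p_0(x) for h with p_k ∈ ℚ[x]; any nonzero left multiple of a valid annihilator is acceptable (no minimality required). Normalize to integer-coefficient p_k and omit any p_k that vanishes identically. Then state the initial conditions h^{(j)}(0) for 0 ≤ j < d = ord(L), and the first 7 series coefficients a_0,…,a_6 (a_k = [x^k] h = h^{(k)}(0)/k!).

f: a_k = 0, -4, 4, -16/3, 8, -64/5, 64/3, …
g: a_k = 0, 8, 0, -64/3, 0, 256/15, 0, …
Sym-product of L_f,L_g gives L₀ (≤ ord 4).
L = (2688 + 27648·x + 93184·x^2 + 131072·x^3 + 65536·x^4) + (896 + 5888·x + 12288·x^2 + 8192·x^3)·Dx + (408 + 3712·x + 11904·x^2 + 16384·x^3 + 8192·x^4)·Dx^2 + (56 + 368·x + 768·x^2 + 512·x^3)·Dx^3 + (15 + 124·x + 380·x^2 + 512·x^3 + 256·x^4)·Dx^4  (order 4).
h: a_k = 0, 0, -32, 32, 128/3, -64/3, -512/9, …
ICs: h(0) = 0, h′(0) = 0, h′′(0) = -64, h′′′(0) = 192.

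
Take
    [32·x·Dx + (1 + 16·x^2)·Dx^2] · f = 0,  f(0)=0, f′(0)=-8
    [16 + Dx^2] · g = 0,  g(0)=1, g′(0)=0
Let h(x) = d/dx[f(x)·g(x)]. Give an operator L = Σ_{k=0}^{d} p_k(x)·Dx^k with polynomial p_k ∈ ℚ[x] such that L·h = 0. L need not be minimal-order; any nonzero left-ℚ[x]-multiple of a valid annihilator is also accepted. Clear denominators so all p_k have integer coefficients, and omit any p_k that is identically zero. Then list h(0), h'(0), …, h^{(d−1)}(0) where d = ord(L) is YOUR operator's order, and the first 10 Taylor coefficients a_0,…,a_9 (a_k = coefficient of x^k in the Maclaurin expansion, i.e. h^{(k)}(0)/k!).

L = (14080 + 602112·x^2 + 15106048·x^4 + 50331648·x^6 + 100663296·x^8 + 268435456·x^10 + 2147483648·x^12) + (8704·x + 581632·x^3 + 9175040·x^5 + 41943040·x^7 + 167772160·x^9 + 536870912·x^11)·Dx + (960 + 43520·x^2 + 1093632·x^4 + 4849664·x^6 + 16777216·x^8 + 67108864·x^10 + 268435456·x^12)·Dx^2 + (544·x + 36352·x^3 + 573440·x^5 + 2621440·x^7 + 10485760·x^9 + 33554432·x^11)·Dx^3 + (5 + 368·x^2 + 9344·x^4 + 106496·x^6 + 655360·x^8 + 3145728·x^10 + 8388608·x^12)·Dx^4  (order 4).
h: a_k = -8, 0, 320, 0, -12544/3, 0, 2664448/45, 0, -94810112/105, 0, …
ICs: h(0) = -8, h′(0) = 0, h′′(0) = 640, h′′′(0) = 0.

f: a_k = 0, -8, 0, 128/3, 0, -2048/5, 0, 32768/7, 0, -524288/9, …
g: a_k = 1, 0, -8, 0, 32/3, 0, -256/45, 0, 512/315, 0, …
f·g: L₀ = L_f ⊗_s L_g, ord ≤ 2·2.
Derive L from L₀ (diff closure).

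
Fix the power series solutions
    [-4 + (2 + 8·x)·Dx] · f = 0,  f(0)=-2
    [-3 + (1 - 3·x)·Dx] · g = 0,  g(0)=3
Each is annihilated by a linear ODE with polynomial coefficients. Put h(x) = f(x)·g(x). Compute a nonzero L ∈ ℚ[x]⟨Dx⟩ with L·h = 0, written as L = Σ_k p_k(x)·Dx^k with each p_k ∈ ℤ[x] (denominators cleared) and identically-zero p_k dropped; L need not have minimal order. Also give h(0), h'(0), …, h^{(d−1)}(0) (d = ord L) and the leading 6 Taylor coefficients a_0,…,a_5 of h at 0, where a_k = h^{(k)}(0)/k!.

L = (5 + 6·x) + (-1 - x + 12·x^2)·Dx  (order 1).
h: a_k = -6, -30, -78, -258, -714, -2310, …
ICs: h(0) = -6.

f: a_k = -2, -4, 4, -8, 20, -56, …
g: a_k = 3, 9, 27, 81, 243, 729, …
Product ⇒ symmetric product L₀, ord ≤ 1.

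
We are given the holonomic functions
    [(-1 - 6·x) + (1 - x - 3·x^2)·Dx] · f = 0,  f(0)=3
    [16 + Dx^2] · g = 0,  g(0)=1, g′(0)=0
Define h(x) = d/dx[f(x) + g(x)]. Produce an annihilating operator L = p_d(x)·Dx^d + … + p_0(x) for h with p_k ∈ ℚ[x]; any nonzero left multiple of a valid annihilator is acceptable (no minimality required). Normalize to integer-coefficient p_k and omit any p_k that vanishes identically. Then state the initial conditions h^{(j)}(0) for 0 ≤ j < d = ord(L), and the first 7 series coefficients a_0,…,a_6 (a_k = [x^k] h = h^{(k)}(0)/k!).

L = (4672 + 20416·x + 66304·x^2 + 32640·x^3 + 66240·x^4 + 62208·x^5 + 62208·x^6) + (-464 - 2352·x + 3792·x^2 + 6752·x^3 - 2400·x^4 + 5184·x^5 + 24192·x^6 + 20736·x^7)·Dx + (292 + 1276·x + 4144·x^2 + 2040·x^3 + 4140·x^4 + 3888·x^5 + 3888·x^6)·Dx^2 + (-29 - 147·x + 237·x^2 + 422·x^3 - 150·x^4 + 324·x^5 + 1512·x^6 + 1296·x^7)·Dx^3  (order 3).
h: a_k = 3, 8, 63, 812/3, 600, 25678/15, 4557, …
ICs: h(0) = 3, h′(0) = 8, h′′(0) = 126.

f: a_k = 3, 3, 12, 21, 57, 120, 291, …
g: a_k = 1, 0, -8, 0, 32/3, 0, -256/45, …
h₀=f+g: left-lcm gives L₀, ord ≤ 3.
Derive L from L₀ (diff closure).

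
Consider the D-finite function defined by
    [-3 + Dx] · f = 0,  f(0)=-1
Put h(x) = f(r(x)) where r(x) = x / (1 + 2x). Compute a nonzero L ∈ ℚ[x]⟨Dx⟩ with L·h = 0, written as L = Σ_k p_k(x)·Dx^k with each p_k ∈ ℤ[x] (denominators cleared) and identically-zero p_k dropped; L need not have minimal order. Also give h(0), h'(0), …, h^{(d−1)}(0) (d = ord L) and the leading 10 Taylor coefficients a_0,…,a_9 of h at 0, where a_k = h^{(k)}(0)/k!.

f: a_k = -1, -3, -9/2, -9/2, -27/8, -81/40, -81/80, -243/560, -729/4480, -243/4480, …
f∘r: x↦r, Dx↦Dx/r' in L_f ⇒ L₀.
L = -3 + (1 + 4·x + 4·x^2)·Dx  (order 1).
h: a_k = -1, -3, 3/2, 3/2, -51/8, 519/40, -1581/80, 12441/560, -45417/4480, -163299/4480, …
ICs: h(0) = -1.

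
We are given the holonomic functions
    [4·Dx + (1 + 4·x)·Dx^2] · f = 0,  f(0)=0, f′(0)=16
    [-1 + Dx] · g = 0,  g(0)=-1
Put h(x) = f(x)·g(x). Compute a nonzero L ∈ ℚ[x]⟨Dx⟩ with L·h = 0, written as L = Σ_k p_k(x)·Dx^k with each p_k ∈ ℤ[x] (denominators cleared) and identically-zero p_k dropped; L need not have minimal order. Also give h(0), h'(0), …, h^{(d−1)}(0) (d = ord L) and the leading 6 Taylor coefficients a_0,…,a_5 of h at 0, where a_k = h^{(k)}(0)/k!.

L = (-3 + 4·x) + (2 - 8·x)·Dx + (1 + 4·x)·Dx^2  (order 2).
h: a_k = 0, -16, 16, -184/3, 184, -3006/5, …
ICs: h(0) = 0, h′(0) = -16.

f: a_k = 0, 16, -32, 256/3, -256, 4096/5, …
g: a_k = -1, -1, -1/2, -1/6, -1/24, -1/120, …
Sym-product of L_f,L_g gives L₀ (≤ ord 2).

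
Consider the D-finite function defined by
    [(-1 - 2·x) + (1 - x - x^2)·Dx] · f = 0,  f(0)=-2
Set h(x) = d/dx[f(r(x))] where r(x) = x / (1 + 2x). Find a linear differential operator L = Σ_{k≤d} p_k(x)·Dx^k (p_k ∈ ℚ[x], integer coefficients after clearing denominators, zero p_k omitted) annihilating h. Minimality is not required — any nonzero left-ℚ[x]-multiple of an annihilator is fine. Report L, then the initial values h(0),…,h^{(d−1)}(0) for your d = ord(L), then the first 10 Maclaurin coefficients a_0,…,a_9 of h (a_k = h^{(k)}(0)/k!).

f: a_k = -2, -2, -4, -6, -10, -16, -26, -42, -68, -110, …
Change of var in L_f (x↦r) gives L₀.
Differentiate: ansatz ord ≤ ord L₀ ⇒ L.
L = (-6·x - 18·x^2 - 16·x^3) + (-1 - 9·x - 27·x^2 - 30·x^3 - 8·x^4)·Dx  (order 1).
h: a_k = -2, 0, 6, -24, 80, -252, 770, -2304, 6786, -19740, …
ICs: h(0) = -2.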